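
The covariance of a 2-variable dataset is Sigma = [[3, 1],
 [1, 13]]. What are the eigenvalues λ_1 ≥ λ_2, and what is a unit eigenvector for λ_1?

Step 1 — characteristic polynomial of 2×2 Sigma:
  det(Sigma - λI) = λ² - trace · λ + det = 0.
  trace = 3 + 13 = 16, det = 3·13 - (1)² = 38.
Step 2 — discriminant:
  Δ = trace² - 4·det = 256 - 152 = 104.
Step 3 — eigenvalues:
  λ = (trace ± √Δ)/2 = (16 ± 10.198)/2,
  λ_1 = 13.099,  λ_2 = 2.901.

Step 4 — unit eigenvector for λ_1: solve (Sigma - λ_1 I)v = 0. First row:
  (3 - 13.099)·v_x + (1)·v_y = 0, i.e. (-10.099)·v_x + (1)·v_y = 0,
  so v ∝ (b, λ_1 - a) = (1, 10.099) = u.
  ||u|| = √((1)² + (10.099)²) = √(102.9902) ≈ 10.1484,
  v_1 = u/||u|| ≈ (0.0985, 0.9951) (||v_1|| = 1).

λ_1 = 13.099,  λ_2 = 2.901;  v_1 ≈ (0.0985, 0.9951)


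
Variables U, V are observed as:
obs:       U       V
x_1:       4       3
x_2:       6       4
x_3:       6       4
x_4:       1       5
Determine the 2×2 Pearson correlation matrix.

Step 1 — column means:
  mean(U) = (4 + 6 + 6 + 1) / 4 = 17/4 = 4.25
  mean(V) = (3 + 4 + 4 + 5) / 4 = 16/4 = 4

Step 2 — sample variances and covariances s[i,j] = (1/(n-1)) · Σ_k (x_{k,i} - mean_i) · (x_{k,j} - mean_j), with n-1 = 3:
  s[U,U] = ((-0.25)·(-0.25) + (1.75)·(1.75) + (1.75)·(1.75) + (-3.25)·(-3.25)) / 3 = 16.75/3 = 5.5833
  s[U,V] = ((-0.25)·(-1) + (1.75)·(0) + (1.75)·(0) + (-3.25)·(1)) / 3 = -3/3 = -1
  s[V,V] = ((-1)·(-1) + (0)·(0) + (0)·(0) + (1)·(1)) / 3 = 2/3 = 0.6667
  Sample standard deviations s_i = √(s[i,i]):
  s(U) = √(5.5833) = 2.3629
  s(V) = √(0.6667) = 0.8165

Step 3 — r_{ij} = s_{ij} / (s_i · s_j):
  r[U,U] = 1 (diagonal).
  r[U,V] = -1 / (2.3629 · 0.8165) = -1 / 1.9293 = -0.5183
  r[V,V] = 1 (diagonal).

R is symmetric with unit diagonal. Assembling:

R = [[1, -0.5183],
 [-0.5183, 1]]


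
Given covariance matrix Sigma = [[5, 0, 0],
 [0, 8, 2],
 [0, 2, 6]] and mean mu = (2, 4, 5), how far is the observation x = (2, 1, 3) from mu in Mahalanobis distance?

Step 1 — centre the observation: (x - mu) = (0, -3, -2).

Step 2 — invert Sigma (cofactor / det for 3×3, or solve directly):
  Sigma^{-1} = [[0.2, 0, 0],
 [0, 0.1364, -0.0455],
 [0, -0.0455, 0.1818]].

Step 3 — form the quadratic (x - mu)^T · Sigma^{-1} · (x - mu):
  Sigma^{-1} · (x - mu) = (0, -0.3182, -0.2273).
  (x - mu)^T · [Sigma^{-1} · (x - mu)] = (0)·(0) + (-3)·(-0.3182) + (-2)·(-0.2273) = 1.4091.

Step 4 — take square root: d = √(1.4091) ≈ 1.1871.

d(x, mu) = √(1.4091) ≈ 1.1871


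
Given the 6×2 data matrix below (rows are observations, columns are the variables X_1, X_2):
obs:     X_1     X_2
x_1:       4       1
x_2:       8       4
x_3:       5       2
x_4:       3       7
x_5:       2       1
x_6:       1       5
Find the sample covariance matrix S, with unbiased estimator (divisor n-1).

Step 1 — column means:
  mean(X_1) = (4 + 8 + 5 + 3 + 2 + 1) / 6 = 23/6 = 3.8333
  mean(X_2) = (1 + 4 + 2 + 7 + 1 + 5) / 6 = 20/6 = 3.3333

Step 2 — sample covariance S[i,j] = (1/(n-1)) · Σ_k (x_{k,i} - mean_i) · (x_{k,j} - mean_j), with n-1 = 5.
  S[X_1,X_1] = ((0.1667)·(0.1667) + (4.1667)·(4.1667) + (1.1667)·(1.1667) + (-0.8333)·(-0.8333) + (-1.8333)·(-1.8333) + (-2.8333)·(-2.8333)) / 5 = 30.8333/5 = 6.1667
  S[X_1,X_2] = ((0.1667)·(-2.3333) + (4.1667)·(0.6667) + (1.1667)·(-1.3333) + (-0.8333)·(3.6667) + (-1.8333)·(-2.3333) + (-2.8333)·(1.6667)) / 5 = -2.6667/5 = -0.5333
  S[X_2,X_2] = ((-2.3333)·(-2.3333) + (0.6667)·(0.6667) + (-1.3333)·(-1.3333) + (3.6667)·(3.6667) + (-2.3333)·(-2.3333) + (1.6667)·(1.6667)) / 5 = 29.3333/5 = 5.8667

S is symmetric (S[j,i] = S[i,j]). Assembling:

S = [[6.1667, -0.5333],
 [-0.5333, 5.8667]]


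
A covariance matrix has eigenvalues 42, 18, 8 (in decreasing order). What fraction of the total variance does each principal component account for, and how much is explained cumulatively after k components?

Step 1 — total variance = trace(Sigma) = Σ λ_i = 42 + 18 + 8 = 68.

Step 2 — fraction explained by component i = λ_i / Σ λ:
  PC1: 42/68 = 0.6176
  PC2: 18/68 = 0.2647
  PC3: 8/68 = 0.1176

Step 3 — cumulative fraction after k components = (λ_1 + ... + λ_k) / Σ λ:
  k = 1: 42/68 = 0.6176
  k = 2: (42 + 18)/68 = 60/68 = 0.8824
  k = 3: (42 + 18 + 8)/68 = 68/68 = 1

Summary (fraction, with percent):

explained: PC1 0.6176 (61.76%), PC2 0.2647 (26.47%), PC3 0.1176 (11.76%);  cumulative: 0.6176, 0.8824, 1


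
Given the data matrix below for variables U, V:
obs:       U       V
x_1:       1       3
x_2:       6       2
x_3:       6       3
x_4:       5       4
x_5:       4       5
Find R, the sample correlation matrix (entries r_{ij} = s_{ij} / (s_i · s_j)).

Step 1 — column means:
  mean(U) = (1 + 6 + 6 + 5 + 4) / 5 = 22/5 = 4.4
  mean(V) = (3 + 2 + 3 + 4 + 5) / 5 = 17/5 = 3.4

Step 2 — sample variances and covariances s[i,j] = (1/(n-1)) · Σ_k (x_{k,i} - mean_i) · (x_{k,j} - mean_j), with n-1 = 4:
  s[U,U] = ((-3.4)·(-3.4) + (1.6)·(1.6) + (1.6)·(1.6) + (0.6)·(0.6) + (-0.4)·(-0.4)) / 4 = 17.2/4 = 4.3
  s[U,V] = ((-3.4)·(-0.4) + (1.6)·(-1.4) + (1.6)·(-0.4) + (0.6)·(0.6) + (-0.4)·(1.6)) / 4 = -1.8/4 = -0.45
  s[V,V] = ((-0.4)·(-0.4) + (-1.4)·(-1.4) + (-0.4)·(-0.4) + (0.6)·(0.6) + (1.6)·(1.6)) / 4 = 5.2/4 = 1.3
  Sample standard deviations s_i = √(s[i,i]):
  s(U) = √(4.3) = 2.0736
  s(V) = √(1.3) = 1.1402

Step 3 — r_{ij} = s_{ij} / (s_i · s_j):
  r[U,U] = 1 (diagonal).
  r[U,V] = -0.45 / (2.0736 · 1.1402) = -0.45 / 2.3643 = -0.1903
  r[V,V] = 1 (diagonal).

R is symmetric with unit diagonal. Assembling:

R = [[1, -0.1903],
 [-0.1903, 1]]


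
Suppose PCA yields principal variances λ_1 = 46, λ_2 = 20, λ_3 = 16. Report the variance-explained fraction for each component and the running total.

Step 1 — total variance = trace(Sigma) = Σ λ_i = 46 + 20 + 16 = 82.

Step 2 — fraction explained by component i = λ_i / Σ λ:
  PC1: 46/82 = 0.561
  PC2: 20/82 = 0.2439
  PC3: 16/82 = 0.1951

Step 3 — cumulative fraction after k components = (λ_1 + ... + λ_k) / Σ λ:
  k = 1: 46/82 = 0.561
  k = 2: (46 + 20)/82 = 66/82 = 0.8049
  k = 3: (46 + 20 + 16)/82 = 82/82 = 1

Summary (fraction, with percent):

explained: PC1 0.561 (56.1%), PC2 0.2439 (24.39%), PC3 0.1951 (19.51%);  cumulative: 0.561, 0.8049, 1


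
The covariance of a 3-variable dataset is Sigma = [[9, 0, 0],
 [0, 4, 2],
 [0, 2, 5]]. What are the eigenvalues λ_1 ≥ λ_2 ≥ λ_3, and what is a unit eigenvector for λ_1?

Step 1 — characteristic polynomial p(λ) = det(λI - Sigma) = λ³ - tr·λ² + c_1·λ - det, where tr = trace, c_1 = sum of the principal 2×2 minors, det = det(Sigma):
  tr = 9 + 4 + 5 = 18,
  c_1 = (9·4 - (0)²) + (9·5 - (0)²) + (4·5 - (2)²) = 36 + 45 + 16 = 97,
  det = 9·(4·5 - (2)²) - (0)·((0)·5 - (2)·(0)) + (0)·((0)·(2) - 4·(0)) = 9·(16) - (0)·(0) + (0)·(0) = 144.
  So p(λ) = λ³ - 18λ² + 97λ - 144.
Step 2 — look for an integer root (rational root theorem: any rational root is an integer divisor of 144). Testing λ = 9:
  p(9) = 729 - 1458 + 873 - 144 = 0  ✓
  Dividing out (λ - 9): p(λ) = (λ - 9)(λ² - 9λ + 16).
Step 3 — remaining eigenvalues from the quadratic λ² - 9λ + 16 = 0:
  Δ = 9² - 4·16 = 81 - 64 = 17,  λ = (9 ± √17)/2 = (9 ± 4.1231)/2 ≈ 6.5616 or 2.4384.
  Sorted: λ_1 = 9,  λ_2 = 6.5616,  λ_3 = 2.4384  (check: sum = 18 = tr ✓).

Step 4 — unit eigenvector for λ_1 = 9: v spans the null space of (Sigma - λ_1 I), whose rows are
  r_1 = (0, 0, 0),  r_2 = (0, -5, 2),  r_3 = (0, 2, -4).
  v is orthogonal to every row, so take v ∝ r_2 × r_3 = ((-5)·(-4) - (2)·(2), (2)·(0) - (0)·(-4), (0)·(2) - (-5)·(0)) = (16, 0, 0).
  Rescale (divide by 16): u = (1, 0, 0).
  ||u|| = √((1)² + (0)² + (0)²) = √(1) = 1,  v_1 = u/||u|| ≈ (1, 0, 0) (||v_1|| = 1).

λ_1 = 9,  λ_2 = 6.5616,  λ_3 = 2.4384;  v_1 ≈ (1, 0, 0)


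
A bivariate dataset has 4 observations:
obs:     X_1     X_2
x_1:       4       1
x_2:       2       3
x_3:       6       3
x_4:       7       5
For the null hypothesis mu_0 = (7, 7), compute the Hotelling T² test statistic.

Step 1 — sample mean vector:
  mean(X_1) = (4 + 2 + 6 + 7) / 4 = 19/4 = 4.75
  mean(X_2) = (1 + 3 + 3 + 5) / 4 = 12/4 = 3
  x̄ = (4.75, 3),  deviation x̄ - mu_0 = (4.75, 3) - (7, 7) = (-2.25, -4).

Step 2 — sample covariance matrix, S[i,j] = (1/(n-1)) · Σ_k (x_{k,i} - mean_i) · (x_{k,j} - mean_j), divisor n-1 = 3:
  S[X_1,X_1] = ((-0.75)·(-0.75) + (-2.75)·(-2.75) + (1.25)·(1.25) + (2.25)·(2.25)) / 3 = 14.75/3 = 4.9167
  S[X_1,X_2] = ((-0.75)·(-2) + (-2.75)·(0) + (1.25)·(0) + (2.25)·(2)) / 3 = 6/3 = 2
  S[X_2,X_2] = ((-2)·(-2) + (0)·(0) + (0)·(0) + (2)·(2)) / 3 = 8/3 = 2.6667
  S = [[4.9167, 2],
 [2, 2.6667]].

Step 3 — invert S. det(S) = 4.9167·2.6667 - (2)² = 9.1111.
  S^{-1} = (1/det) · [[d, -b], [-b, a]] = [[0.2927, -0.2195],
 [-0.2195, 0.5396]].

Step 4 — quadratic form (x̄ - mu_0)^T · S^{-1} · (x̄ - mu_0):
  S^{-1} · (x̄ - mu_0) = (0.2195, -1.6646),
  (x̄ - mu_0)^T · [...] = (-2.25)·(0.2195) + (-4)·(-1.6646) = 6.1646.

Step 5 — scale by n: T² = 4 · 6.1646 = 24.6585.

T² ≈ 24.6585


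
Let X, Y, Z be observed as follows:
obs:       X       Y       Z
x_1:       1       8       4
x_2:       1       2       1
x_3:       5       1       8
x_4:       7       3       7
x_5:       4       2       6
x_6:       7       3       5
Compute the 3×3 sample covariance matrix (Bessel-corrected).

Step 1 — column means:
  mean(X) = (1 + 1 + 5 + 7 + 4 + 7) / 6 = 25/6 = 4.1667
  mean(Y) = (8 + 2 + 1 + 3 + 2 + 3) / 6 = 19/6 = 3.1667
  mean(Z) = (4 + 1 + 8 + 7 + 6 + 5) / 6 = 31/6 = 5.1667

Step 2 — sample covariance S[i,j] = (1/(n-1)) · Σ_k (x_{k,i} - mean_i) · (x_{k,j} - mean_j), with n-1 = 5.
  S[X,X] = ((-3.1667)·(-3.1667) + (-3.1667)·(-3.1667) + (0.8333)·(0.8333) + (2.8333)·(2.8333) + (-0.1667)·(-0.1667) + (2.8333)·(2.8333)) / 5 = 36.8333/5 = 7.3667
  S[X,Y] = ((-3.1667)·(4.8333) + (-3.1667)·(-1.1667) + (0.8333)·(-2.1667) + (2.8333)·(-0.1667) + (-0.1667)·(-1.1667) + (2.8333)·(-0.1667)) / 5 = -14.1667/5 = -2.8333
  S[X,Z] = ((-3.1667)·(-1.1667) + (-3.1667)·(-4.1667) + (0.8333)·(2.8333) + (2.8333)·(1.8333) + (-0.1667)·(0.8333) + (2.8333)·(-0.1667)) / 5 = 23.8333/5 = 4.7667
  S[Y,Y] = ((4.8333)·(4.8333) + (-1.1667)·(-1.1667) + (-2.1667)·(-2.1667) + (-0.1667)·(-0.1667) + (-1.1667)·(-1.1667) + (-0.1667)·(-0.1667)) / 5 = 30.8333/5 = 6.1667
  S[Y,Z] = ((4.8333)·(-1.1667) + (-1.1667)·(-4.1667) + (-2.1667)·(2.8333) + (-0.1667)·(1.8333) + (-1.1667)·(0.8333) + (-0.1667)·(-0.1667)) / 5 = -8.1667/5 = -1.6333
  S[Z,Z] = ((-1.1667)·(-1.1667) + (-4.1667)·(-4.1667) + (2.8333)·(2.8333) + (1.8333)·(1.8333) + (0.8333)·(0.8333) + (-0.1667)·(-0.1667)) / 5 = 30.8333/5 = 6.1667

S is symmetric (S[j,i] = S[i,j]). Assembling:

S = [[7.3667, -2.8333, 4.7667],
 [-2.8333, 6.1667, -1.6333],
 [4.7667, -1.6333, 6.1667]]


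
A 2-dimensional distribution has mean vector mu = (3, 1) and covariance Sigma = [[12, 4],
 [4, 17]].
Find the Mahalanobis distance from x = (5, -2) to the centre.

Step 1 — centre the observation: (x - mu) = (2, -3).

Step 2 — invert Sigma. det(Sigma) = 12·17 - (4)² = 188.
  Sigma^{-1} = (1/det) · [[d, -b], [-b, a]] = [[0.0904, -0.0213],
 [-0.0213, 0.0638]].

Step 3 — form the quadratic (x - mu)^T · Sigma^{-1} · (x - mu):
  Sigma^{-1} · (x - mu) = (0.2447, -0.234).
  (x - mu)^T · [Sigma^{-1} · (x - mu)] = (2)·(0.2447) + (-3)·(-0.234) = 1.1915.

Step 4 — take square root: d = √(1.1915) ≈ 1.0916.

d(x, mu) = √(1.1915) ≈ 1.0916


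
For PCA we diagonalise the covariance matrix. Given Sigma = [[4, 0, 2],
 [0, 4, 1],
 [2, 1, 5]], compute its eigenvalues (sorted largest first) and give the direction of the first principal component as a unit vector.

Step 1 — characteristic polynomial p(λ) = det(λI - Sigma) = λ³ - tr·λ² + c_1·λ - det, where tr = trace, c_1 = sum of the principal 2×2 minors, det = det(Sigma):
  tr = 4 + 4 + 5 = 13,
  c_1 = (4·4 - (0)²) + (4·5 - (2)²) + (4·5 - (1)²) = 16 + 16 + 19 = 51,
  det = 4·(4·5 - (1)²) - (0)·((0)·5 - (1)·(2)) + (2)·((0)·(1) - 4·(2)) = 4·(19) - (0)·(-2) + (2)·(-8) = 60.
  So p(λ) = λ³ - 13λ² + 51λ - 60.
Step 2 — look for an integer root (rational root theorem: any rational root is an integer divisor of 60). Testing λ = 4:
  p(4) = 64 - 208 + 204 - 60 = 0  ✓
  Dividing out (λ - 4): p(λ) = (λ - 4)(λ² - 9λ + 15).
Step 3 — remaining eigenvalues from the quadratic λ² - 9λ + 15 = 0:
  Δ = 9² - 4·15 = 81 - 60 = 21,  λ = (9 ± √21)/2 = (9 ± 4.5826)/2 ≈ 6.7913 or 2.2087.
  Sorted: λ_1 = 6.7913,  λ_2 = 4,  λ_3 = 2.2087  (check: sum = 13 = tr ✓).

Step 4 — unit eigenvector for λ_1 ≈ 6.7913: v spans the null space of (Sigma - λ_1 I), whose rows are
  r_1 = (-2.7913, 0, 2),  r_2 = (0, -2.7913, 1),  r_3 = (2, 1, -1.7913).
  v is orthogonal to every row, so take v ∝ r_1 × r_2 = ((0)·(1) - (2)·(-2.7913), (2)·(0) - (-2.7913)·(1), (-2.7913)·(-2.7913) - (0)·(0)) ≈ (5.5826, 2.7913, 7.7913).
  Let u = (5.5826, 2.7913, 7.7913).
  ||u|| = √((5.5826)² + (2.7913)² + (7.7913)²) = √(99.6606) ≈ 9.983,  v_1 = u/||u|| ≈ (0.5592, 0.2796, 0.7805) (||v_1|| = 1).

λ_1 = 6.7913,  λ_2 = 4,  λ_3 = 2.2087;  v_1 ≈ (0.5592, 0.2796, 0.7805)


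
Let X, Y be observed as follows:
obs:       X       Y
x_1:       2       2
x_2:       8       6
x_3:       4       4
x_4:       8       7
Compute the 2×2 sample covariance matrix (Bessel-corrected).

Step 1 — column means:
  mean(X) = (2 + 8 + 4 + 8) / 4 = 22/4 = 5.5
  mean(Y) = (2 + 6 + 4 + 7) / 4 = 19/4 = 4.75

Step 2 — sample covariance S[i,j] = (1/(n-1)) · Σ_k (x_{k,i} - mean_i) · (x_{k,j} - mean_j), with n-1 = 3.
  S[X,X] = ((-3.5)·(-3.5) + (2.5)·(2.5) + (-1.5)·(-1.5) + (2.5)·(2.5)) / 3 = 27/3 = 9
  S[X,Y] = ((-3.5)·(-2.75) + (2.5)·(1.25) + (-1.5)·(-0.75) + (2.5)·(2.25)) / 3 = 19.5/3 = 6.5
  S[Y,Y] = ((-2.75)·(-2.75) + (1.25)·(1.25) + (-0.75)·(-0.75) + (2.25)·(2.25)) / 3 = 14.75/3 = 4.9167

S is symmetric (S[j,i] = S[i,j]). Assembling:

S = [[9, 6.5],
 [6.5, 4.9167]]


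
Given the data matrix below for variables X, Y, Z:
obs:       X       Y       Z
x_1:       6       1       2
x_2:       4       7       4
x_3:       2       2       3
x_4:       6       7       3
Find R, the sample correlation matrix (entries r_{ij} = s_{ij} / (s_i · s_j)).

Step 1 — column means:
  mean(X) = (6 + 4 + 2 + 6) / 4 = 18/4 = 4.5
  mean(Y) = (1 + 7 + 2 + 7) / 4 = 17/4 = 4.25
  mean(Z) = (2 + 4 + 3 + 3) / 4 = 12/4 = 3

Step 2 — sample variances and covariances s[i,j] = (1/(n-1)) · Σ_k (x_{k,i} - mean_i) · (x_{k,j} - mean_j), with n-1 = 3:
  s[X,X] = ((1.5)·(1.5) + (-0.5)·(-0.5) + (-2.5)·(-2.5) + (1.5)·(1.5)) / 3 = 11/3 = 3.6667
  s[X,Y] = ((1.5)·(-3.25) + (-0.5)·(2.75) + (-2.5)·(-2.25) + (1.5)·(2.75)) / 3 = 3.5/3 = 1.1667
  s[X,Z] = ((1.5)·(-1) + (-0.5)·(1) + (-2.5)·(0) + (1.5)·(0)) / 3 = -2/3 = -0.6667
  s[Y,Y] = ((-3.25)·(-3.25) + (2.75)·(2.75) + (-2.25)·(-2.25) + (2.75)·(2.75)) / 3 = 30.75/3 = 10.25
  s[Y,Z] = ((-3.25)·(-1) + (2.75)·(1) + (-2.25)·(0) + (2.75)·(0)) / 3 = 6/3 = 2
  s[Z,Z] = ((-1)·(-1) + (1)·(1) + (0)·(0) + (0)·(0)) / 3 = 2/3 = 0.6667
  Sample standard deviations s_i = √(s[i,i]):
  s(X) = √(3.6667) = 1.9149
  s(Y) = √(10.25) = 3.2016
  s(Z) = √(0.6667) = 0.8165

Step 3 — r_{ij} = s_{ij} / (s_i · s_j):
  r[X,X] = 1 (diagonal).
  r[X,Y] = 1.1667 / (1.9149 · 3.2016) = 1.1667 / 6.1305 = 0.1903
  r[X,Z] = -0.6667 / (1.9149 · 0.8165) = -0.6667 / 1.5635 = -0.4264
  r[Y,Y] = 1 (diagonal).
  r[Y,Z] = 2 / (3.2016 · 0.8165) = 2 / 2.6141 = 0.7651
  r[Z,Z] = 1 (diagonal).

R is symmetric with unit diagonal. Assembling:

R = [[1, 0.1903, -0.4264],
 [0.1903, 1, 0.7651],
 [-0.4264, 0.7651, 1]]


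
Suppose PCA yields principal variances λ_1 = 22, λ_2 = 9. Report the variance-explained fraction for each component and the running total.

Step 1 — total variance = trace(Sigma) = Σ λ_i = 22 + 9 = 31.

Step 2 — fraction explained by component i = λ_i / Σ λ:
  PC1: 22/31 = 0.7097
  PC2: 9/31 = 0.2903

Step 3 — cumulative fraction after k components = (λ_1 + ... + λ_k) / Σ λ:
  k = 1: 22/31 = 0.7097
  k = 2: (22 + 9)/31 = 31/31 = 1

Summary (fraction, with percent):

explained: PC1 0.7097 (70.97%), PC2 0.2903 (29.03%);  cumulative: 0.7097, 1


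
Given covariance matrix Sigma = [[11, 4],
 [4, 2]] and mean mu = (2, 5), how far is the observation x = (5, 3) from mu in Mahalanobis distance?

Step 1 — centre the observation: (x - mu) = (3, -2).

Step 2 — invert Sigma. det(Sigma) = 11·2 - (4)² = 6.
  Sigma^{-1} = (1/det) · [[d, -b], [-b, a]] = [[0.3333, -0.6667],
 [-0.6667, 1.8333]].

Step 3 — form the quadratic (x - mu)^T · Sigma^{-1} · (x - mu):
  Sigma^{-1} · (x - mu) = (2.3333, -5.6667).
  (x - mu)^T · [Sigma^{-1} · (x - mu)] = (3)·(2.3333) + (-2)·(-5.6667) = 18.3333.

Step 4 — take square root: d = √(18.3333) ≈ 4.2817.

d(x, mu) = √(18.3333) ≈ 4.2817


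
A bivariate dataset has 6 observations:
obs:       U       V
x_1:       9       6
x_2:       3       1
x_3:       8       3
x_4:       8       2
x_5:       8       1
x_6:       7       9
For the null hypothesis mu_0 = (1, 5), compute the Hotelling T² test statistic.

Step 1 — sample mean vector:
  mean(U) = (9 + 3 + 8 + 8 + 8 + 7) / 6 = 43/6 = 7.1667
  mean(V) = (6 + 1 + 3 + 2 + 1 + 9) / 6 = 22/6 = 3.6667
  x̄ = (7.1667, 3.6667),  deviation x̄ - mu_0 = (7.1667, 3.6667) - (1, 5) = (6.1667, -1.3333).

Step 2 — sample covariance matrix, S[i,j] = (1/(n-1)) · Σ_k (x_{k,i} - mean_i) · (x_{k,j} - mean_j), divisor n-1 = 5:
  S[U,U] = ((1.8333)·(1.8333) + (-4.1667)·(-4.1667) + (0.8333)·(0.8333) + (0.8333)·(0.8333) + (0.8333)·(0.8333) + (-0.1667)·(-0.1667)) / 5 = 22.8333/5 = 4.5667
  S[U,V] = ((1.8333)·(2.3333) + (-4.1667)·(-2.6667) + (0.8333)·(-0.6667) + (0.8333)·(-1.6667) + (0.8333)·(-2.6667) + (-0.1667)·(5.3333)) / 5 = 10.3333/5 = 2.0667
  S[V,V] = ((2.3333)·(2.3333) + (-2.6667)·(-2.6667) + (-0.6667)·(-0.6667) + (-1.6667)·(-1.6667) + (-2.6667)·(-2.6667) + (5.3333)·(5.3333)) / 5 = 51.3333/5 = 10.2667
  S = [[4.5667, 2.0667],
 [2.0667, 10.2667]].

Step 3 — invert S. det(S) = 4.5667·10.2667 - (2.0667)² = 42.6133.
  S^{-1} = (1/det) · [[d, -b], [-b, a]] = [[0.2409, -0.0485],
 [-0.0485, 0.1072]].

Step 4 — quadratic form (x̄ - mu_0)^T · S^{-1} · (x̄ - mu_0):
  S^{-1} · (x̄ - mu_0) = (1.5504, -0.442),
  (x̄ - mu_0)^T · [...] = (6.1667)·(1.5504) + (-1.3333)·(-0.442) = 10.1499.

Step 5 — scale by n: T² = 6 · 10.1499 = 60.8996.

T² ≈ 60.8996


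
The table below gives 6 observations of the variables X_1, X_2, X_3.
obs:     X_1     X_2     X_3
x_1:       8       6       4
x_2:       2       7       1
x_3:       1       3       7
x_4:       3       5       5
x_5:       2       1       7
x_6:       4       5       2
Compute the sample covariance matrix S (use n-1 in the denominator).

Step 1 — column means:
  mean(X_1) = (8 + 2 + 1 + 3 + 2 + 4) / 6 = 20/6 = 3.3333
  mean(X_2) = (6 + 7 + 3 + 5 + 1 + 5) / 6 = 27/6 = 4.5
  mean(X_3) = (4 + 1 + 7 + 5 + 7 + 2) / 6 = 26/6 = 4.3333

Step 2 — sample covariance S[i,j] = (1/(n-1)) · Σ_k (x_{k,i} - mean_i) · (x_{k,j} - mean_j), with n-1 = 5.
  S[X_1,X_1] = ((4.6667)·(4.6667) + (-1.3333)·(-1.3333) + (-2.3333)·(-2.3333) + (-0.3333)·(-0.3333) + (-1.3333)·(-1.3333) + (0.6667)·(0.6667)) / 5 = 31.3333/5 = 6.2667
  S[X_1,X_2] = ((4.6667)·(1.5) + (-1.3333)·(2.5) + (-2.3333)·(-1.5) + (-0.3333)·(0.5) + (-1.3333)·(-3.5) + (0.6667)·(0.5)) / 5 = 12/5 = 2.4
  S[X_1,X_3] = ((4.6667)·(-0.3333) + (-1.3333)·(-3.3333) + (-2.3333)·(2.6667) + (-0.3333)·(0.6667) + (-1.3333)·(2.6667) + (0.6667)·(-2.3333)) / 5 = -8.6667/5 = -1.7333
  S[X_2,X_2] = ((1.5)·(1.5) + (2.5)·(2.5) + (-1.5)·(-1.5) + (0.5)·(0.5) + (-3.5)·(-3.5) + (0.5)·(0.5)) / 5 = 23.5/5 = 4.7
  S[X_2,X_3] = ((1.5)·(-0.3333) + (2.5)·(-3.3333) + (-1.5)·(2.6667) + (0.5)·(0.6667) + (-3.5)·(2.6667) + (0.5)·(-2.3333)) / 5 = -23/5 = -4.6
  S[X_3,X_3] = ((-0.3333)·(-0.3333) + (-3.3333)·(-3.3333) + (2.6667)·(2.6667) + (0.6667)·(0.6667) + (2.6667)·(2.6667) + (-2.3333)·(-2.3333)) / 5 = 31.3333/5 = 6.2667

S is symmetric (S[j,i] = S[i,j]). Assembling:

S = [[6.2667, 2.4, -1.7333],
 [2.4, 4.7, -4.6],
 [-1.7333, -4.6, 6.2667]]


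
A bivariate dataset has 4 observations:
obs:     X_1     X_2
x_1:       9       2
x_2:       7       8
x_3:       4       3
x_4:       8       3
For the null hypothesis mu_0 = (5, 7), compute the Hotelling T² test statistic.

Step 1 — sample mean vector:
  mean(X_1) = (9 + 7 + 4 + 8) / 4 = 28/4 = 7
  mean(X_2) = (2 + 8 + 3 + 3) / 4 = 16/4 = 4
  x̄ = (7, 4),  deviation x̄ - mu_0 = (7, 4) - (5, 7) = (2, -3).

Step 2 — sample covariance matrix, S[i,j] = (1/(n-1)) · Σ_k (x_{k,i} - mean_i) · (x_{k,j} - mean_j), divisor n-1 = 3:
  S[X_1,X_1] = ((2)·(2) + (0)·(0) + (-3)·(-3) + (1)·(1)) / 3 = 14/3 = 4.6667
  S[X_1,X_2] = ((2)·(-2) + (0)·(4) + (-3)·(-1) + (1)·(-1)) / 3 = -2/3 = -0.6667
  S[X_2,X_2] = ((-2)·(-2) + (4)·(4) + (-1)·(-1) + (-1)·(-1)) / 3 = 22/3 = 7.3333
  S = [[4.6667, -0.6667],
 [-0.6667, 7.3333]].

Step 3 — invert S. det(S) = 4.6667·7.3333 - (-0.6667)² = 33.7778.
  S^{-1} = (1/det) · [[d, -b], [-b, a]] = [[0.2171, 0.0197],
 [0.0197, 0.1382]].

Step 4 — quadratic form (x̄ - mu_0)^T · S^{-1} · (x̄ - mu_0):
  S^{-1} · (x̄ - mu_0) = (0.375, -0.375),
  (x̄ - mu_0)^T · [...] = (2)·(0.375) + (-3)·(-0.375) = 1.875.

Step 5 — scale by n: T² = 4 · 1.875 = 7.5.

T² ≈ 7.5


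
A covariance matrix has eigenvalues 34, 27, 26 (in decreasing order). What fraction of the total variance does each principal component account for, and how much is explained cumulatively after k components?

Step 1 — total variance = trace(Sigma) = Σ λ_i = 34 + 27 + 26 = 87.

Step 2 — fraction explained by component i = λ_i / Σ λ:
  PC1: 34/87 = 0.3908
  PC2: 27/87 = 0.3103
  PC3: 26/87 = 0.2989

Step 3 — cumulative fraction after k components = (λ_1 + ... + λ_k) / Σ λ:
  k = 1: 34/87 = 0.3908
  k = 2: (34 + 27)/87 = 61/87 = 0.7011
  k = 3: (34 + 27 + 26)/87 = 87/87 = 1

Summary (fraction, with percent):

explained: PC1 0.3908 (39.08%), PC2 0.3103 (31.03%), PC3 0.2989 (29.89%);  cumulative: 0.3908, 0.7011, 1


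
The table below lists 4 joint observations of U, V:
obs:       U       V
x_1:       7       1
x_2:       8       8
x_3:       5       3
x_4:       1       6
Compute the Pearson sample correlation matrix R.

Step 1 — column means:
  mean(U) = (7 + 8 + 5 + 1) / 4 = 21/4 = 5.25
  mean(V) = (1 + 8 + 3 + 6) / 4 = 18/4 = 4.5

Step 2 — sample variances and covariances s[i,j] = (1/(n-1)) · Σ_k (x_{k,i} - mean_i) · (x_{k,j} - mean_j), with n-1 = 3:
  s[U,U] = ((1.75)·(1.75) + (2.75)·(2.75) + (-0.25)·(-0.25) + (-4.25)·(-4.25)) / 3 = 28.75/3 = 9.5833
  s[U,V] = ((1.75)·(-3.5) + (2.75)·(3.5) + (-0.25)·(-1.5) + (-4.25)·(1.5)) / 3 = -2.5/3 = -0.8333
  s[V,V] = ((-3.5)·(-3.5) + (3.5)·(3.5) + (-1.5)·(-1.5) + (1.5)·(1.5)) / 3 = 29/3 = 9.6667
  Sample standard deviations s_i = √(s[i,i]):
  s(U) = √(9.5833) = 3.0957
  s(V) = √(9.6667) = 3.1091

Step 3 — r_{ij} = s_{ij} / (s_i · s_j):
  r[U,U] = 1 (diagonal).
  r[U,V] = -0.8333 / (3.0957 · 3.1091) = -0.8333 / 9.6249 = -0.0866
  r[V,V] = 1 (diagonal).

R is symmetric with unit diagonal. Assembling:

R = [[1, -0.0866],
 [-0.0866, 1]]


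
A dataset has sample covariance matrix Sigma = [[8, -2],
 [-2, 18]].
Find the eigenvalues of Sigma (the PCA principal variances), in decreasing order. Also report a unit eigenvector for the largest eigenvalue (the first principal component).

Step 1 — characteristic polynomial of 2×2 Sigma:
  det(Sigma - λI) = λ² - trace · λ + det = 0.
  trace = 8 + 18 = 26, det = 8·18 - (-2)² = 140.
Step 2 — discriminant:
  Δ = trace² - 4·det = 676 - 560 = 116.
Step 3 — eigenvalues:
  λ = (trace ± √Δ)/2 = (26 ± 10.7703)/2,
  λ_1 = 18.3852,  λ_2 = 7.6148.

Step 4 — unit eigenvector for λ_1: solve (Sigma - λ_1 I)v = 0. First row:
  (8 - 18.3852)·v_x + (-2)·v_y = 0, i.e. (-10.3852)·v_x + (-2)·v_y = 0,
  so v ∝ (b, λ_1 - a) = (-2, 10.3852); multiply by -1 so the first entry is positive: u = (2, -10.3852).
  ||u|| = √((2)² + (-10.3852)²) = √(111.8516) ≈ 10.576,
  v_1 = u/||u|| ≈ (0.1891, -0.982) (||v_1|| = 1).

λ_1 = 18.3852,  λ_2 = 7.6148;  v_1 ≈ (0.1891, -0.982)


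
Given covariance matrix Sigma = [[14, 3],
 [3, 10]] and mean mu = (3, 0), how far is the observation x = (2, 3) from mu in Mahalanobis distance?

Step 1 — centre the observation: (x - mu) = (-1, 3).

Step 2 — invert Sigma. det(Sigma) = 14·10 - (3)² = 131.
  Sigma^{-1} = (1/det) · [[d, -b], [-b, a]] = [[0.0763, -0.0229],
 [-0.0229, 0.1069]].

Step 3 — form the quadratic (x - mu)^T · Sigma^{-1} · (x - mu):
  Sigma^{-1} · (x - mu) = (-0.145, 0.3435).
  (x - mu)^T · [Sigma^{-1} · (x - mu)] = (-1)·(-0.145) + (3)·(0.3435) = 1.1756.

Step 4 — take square root: d = √(1.1756) ≈ 1.0842.

d(x, mu) = √(1.1756) ≈ 1.0842


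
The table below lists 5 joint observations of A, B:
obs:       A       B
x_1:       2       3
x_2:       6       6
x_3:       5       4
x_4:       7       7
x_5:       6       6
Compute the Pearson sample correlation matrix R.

Step 1 — column means:
  mean(A) = (2 + 6 + 5 + 7 + 6) / 5 = 26/5 = 5.2
  mean(B) = (3 + 6 + 4 + 7 + 6) / 5 = 26/5 = 5.2

Step 2 — sample variances and covariances s[i,j] = (1/(n-1)) · Σ_k (x_{k,i} - mean_i) · (x_{k,j} - mean_j), with n-1 = 4:
  s[A,A] = ((-3.2)·(-3.2) + (0.8)·(0.8) + (-0.2)·(-0.2) + (1.8)·(1.8) + (0.8)·(0.8)) / 4 = 14.8/4 = 3.7
  s[A,B] = ((-3.2)·(-2.2) + (0.8)·(0.8) + (-0.2)·(-1.2) + (1.8)·(1.8) + (0.8)·(0.8)) / 4 = 11.8/4 = 2.95
  s[B,B] = ((-2.2)·(-2.2) + (0.8)·(0.8) + (-1.2)·(-1.2) + (1.8)·(1.8) + (0.8)·(0.8)) / 4 = 10.8/4 = 2.7
  Sample standard deviations s_i = √(s[i,i]):
  s(A) = √(3.7) = 1.9235
  s(B) = √(2.7) = 1.6432

Step 3 — r_{ij} = s_{ij} / (s_i · s_j):
  r[A,A] = 1 (diagonal).
  r[A,B] = 2.95 / (1.9235 · 1.6432) = 2.95 / 3.1607 = 0.9333
  r[B,B] = 1 (diagonal).

R is symmetric with unit diagonal. Assembling:

R = [[1, 0.9333],
 [0.9333, 1]]


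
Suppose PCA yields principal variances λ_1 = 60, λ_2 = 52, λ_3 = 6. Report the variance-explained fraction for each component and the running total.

Step 1 — total variance = trace(Sigma) = Σ λ_i = 60 + 52 + 6 = 118.

Step 2 — fraction explained by component i = λ_i / Σ λ:
  PC1: 60/118 = 0.5085
  PC2: 52/118 = 0.4407
  PC3: 6/118 = 0.0508

Step 3 — cumulative fraction after k components = (λ_1 + ... + λ_k) / Σ λ:
  k = 1: 60/118 = 0.5085
  k = 2: (60 + 52)/118 = 112/118 = 0.9492
  k = 3: (60 + 52 + 6)/118 = 118/118 = 1

Summary (fraction, with percent):

explained: PC1 0.5085 (50.85%), PC2 0.4407 (44.07%), PC3 0.0508 (5.08%);  cumulative: 0.5085, 0.9492, 1


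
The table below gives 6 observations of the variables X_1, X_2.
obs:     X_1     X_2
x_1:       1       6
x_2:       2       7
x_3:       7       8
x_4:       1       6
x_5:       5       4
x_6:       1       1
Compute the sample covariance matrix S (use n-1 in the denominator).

Step 1 — column means:
  mean(X_1) = (1 + 2 + 7 + 1 + 5 + 1) / 6 = 17/6 = 2.8333
  mean(X_2) = (6 + 7 + 8 + 6 + 4 + 1) / 6 = 32/6 = 5.3333

Step 2 — sample covariance S[i,j] = (1/(n-1)) · Σ_k (x_{k,i} - mean_i) · (x_{k,j} - mean_j), with n-1 = 5.
  S[X_1,X_1] = ((-1.8333)·(-1.8333) + (-0.8333)·(-0.8333) + (4.1667)·(4.1667) + (-1.8333)·(-1.8333) + (2.1667)·(2.1667) + (-1.8333)·(-1.8333)) / 5 = 32.8333/5 = 6.5667
  S[X_1,X_2] = ((-1.8333)·(0.6667) + (-0.8333)·(1.6667) + (4.1667)·(2.6667) + (-1.8333)·(0.6667) + (2.1667)·(-1.3333) + (-1.8333)·(-4.3333)) / 5 = 12.3333/5 = 2.4667
  S[X_2,X_2] = ((0.6667)·(0.6667) + (1.6667)·(1.6667) + (2.6667)·(2.6667) + (0.6667)·(0.6667) + (-1.3333)·(-1.3333) + (-4.3333)·(-4.3333)) / 5 = 31.3333/5 = 6.2667

S is symmetric (S[j,i] = S[i,j]). Assembling:

S = [[6.5667, 2.4667],
 [2.4667, 6.2667]]


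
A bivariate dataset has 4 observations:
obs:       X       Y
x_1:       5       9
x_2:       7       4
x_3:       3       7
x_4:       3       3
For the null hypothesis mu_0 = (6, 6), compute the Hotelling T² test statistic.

Step 1 — sample mean vector:
  mean(X) = (5 + 7 + 3 + 3) / 4 = 18/4 = 4.5
  mean(Y) = (9 + 4 + 7 + 3) / 4 = 23/4 = 5.75
  x̄ = (4.5, 5.75),  deviation x̄ - mu_0 = (4.5, 5.75) - (6, 6) = (-1.5, -0.25).

Step 2 — sample covariance matrix, S[i,j] = (1/(n-1)) · Σ_k (x_{k,i} - mean_i) · (x_{k,j} - mean_j), divisor n-1 = 3:
  S[X,X] = ((0.5)·(0.5) + (2.5)·(2.5) + (-1.5)·(-1.5) + (-1.5)·(-1.5)) / 3 = 11/3 = 3.6667
  S[X,Y] = ((0.5)·(3.25) + (2.5)·(-1.75) + (-1.5)·(1.25) + (-1.5)·(-2.75)) / 3 = -0.5/3 = -0.1667
  S[Y,Y] = ((3.25)·(3.25) + (-1.75)·(-1.75) + (1.25)·(1.25) + (-2.75)·(-2.75)) / 3 = 22.75/3 = 7.5833
  S = [[3.6667, -0.1667],
 [-0.1667, 7.5833]].

Step 3 — invert S. det(S) = 3.6667·7.5833 - (-0.1667)² = 27.7778.
  S^{-1} = (1/det) · [[d, -b], [-b, a]] = [[0.273, 0.006],
 [0.006, 0.132]].

Step 4 — quadratic form (x̄ - mu_0)^T · S^{-1} · (x̄ - mu_0):
  S^{-1} · (x̄ - mu_0) = (-0.411, -0.042),
  (x̄ - mu_0)^T · [...] = (-1.5)·(-0.411) + (-0.25)·(-0.042) = 0.627.

Step 5 — scale by n: T² = 4 · 0.627 = 2.508.

T² ≈ 2.508


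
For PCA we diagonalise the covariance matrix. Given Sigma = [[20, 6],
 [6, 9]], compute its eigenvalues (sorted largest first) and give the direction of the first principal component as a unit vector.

Step 1 — characteristic polynomial of 2×2 Sigma:
  det(Sigma - λI) = λ² - trace · λ + det = 0.
  trace = 20 + 9 = 29, det = 20·9 - (6)² = 144.
Step 2 — discriminant:
  Δ = trace² - 4·det = 841 - 576 = 265.
Step 3 — eigenvalues:
  λ = (trace ± √Δ)/2 = (29 ± 16.2788)/2,
  λ_1 = 22.6394,  λ_2 = 6.3606.

Step 4 — unit eigenvector for λ_1: solve (Sigma - λ_1 I)v = 0. First row:
  (20 - 22.6394)·v_x + (6)·v_y = 0, i.e. (-2.6394)·v_x + (6)·v_y = 0,
  so v ∝ (b, λ_1 - a) = (6, 2.6394) = u.
  ||u|| = √((6)² + (2.6394)²) = √(42.9665) ≈ 6.5549,
  v_1 = u/||u|| ≈ (0.9153, 0.4027) (||v_1|| = 1).

λ_1 = 22.6394,  λ_2 = 6.3606;  v_1 ≈ (0.9153, 0.4027)


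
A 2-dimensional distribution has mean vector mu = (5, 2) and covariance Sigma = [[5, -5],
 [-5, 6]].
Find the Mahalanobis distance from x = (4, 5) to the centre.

Step 1 — centre the observation: (x - mu) = (-1, 3).

Step 2 — invert Sigma. det(Sigma) = 5·6 - (-5)² = 5.
  Sigma^{-1} = (1/det) · [[d, -b], [-b, a]] = [[1.2, 1],
 [1, 1]].

Step 3 — form the quadratic (x - mu)^T · Sigma^{-1} · (x - mu):
  Sigma^{-1} · (x - mu) = (1.8, 2).
  (x - mu)^T · [Sigma^{-1} · (x - mu)] = (-1)·(1.8) + (3)·(2) = 4.2.

Step 4 — take square root: d = √(4.2) ≈ 2.0494.

d(x, mu) = √(4.2) ≈ 2.0494


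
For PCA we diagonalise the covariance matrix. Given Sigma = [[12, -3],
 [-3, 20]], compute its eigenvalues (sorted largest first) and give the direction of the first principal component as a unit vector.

Step 1 — characteristic polynomial of 2×2 Sigma:
  det(Sigma - λI) = λ² - trace · λ + det = 0.
  trace = 12 + 20 = 32, det = 12·20 - (-3)² = 231.
Step 2 — discriminant:
  Δ = trace² - 4·det = 1024 - 924 = 100.
Step 3 — eigenvalues:
  λ = (trace ± √Δ)/2 = (32 ± 10)/2,
  λ_1 = 21,  λ_2 = 11.

Step 4 — unit eigenvector for λ_1: solve (Sigma - λ_1 I)v = 0. First row:
  (12 - 21)·v_x + (-3)·v_y = 0, i.e. (-9)·v_x + (-3)·v_y = 0,
  so v ∝ (b, λ_1 - a) = (-3, 9); multiply by -1 so the first entry is positive: u = (3, -9).
  ||u|| = √((3)² + (-9)²) = √(90) ≈ 9.4868,
  v_1 = u/||u|| ≈ (0.3162, -0.9487) (||v_1|| = 1).

λ_1 = 21,  λ_2 = 11;  v_1 ≈ (0.3162, -0.9487)


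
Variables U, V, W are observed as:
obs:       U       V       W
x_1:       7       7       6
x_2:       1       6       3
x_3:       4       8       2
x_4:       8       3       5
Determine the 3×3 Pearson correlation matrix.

Step 1 — column means:
  mean(U) = (7 + 1 + 4 + 8) / 4 = 20/4 = 5
  mean(V) = (7 + 6 + 8 + 3) / 4 = 24/4 = 6
  mean(W) = (6 + 3 + 2 + 5) / 4 = 16/4 = 4

Step 2 — sample variances and covariances s[i,j] = (1/(n-1)) · Σ_k (x_{k,i} - mean_i) · (x_{k,j} - mean_j), with n-1 = 3:
  s[U,U] = ((2)·(2) + (-4)·(-4) + (-1)·(-1) + (3)·(3)) / 3 = 30/3 = 10
  s[U,V] = ((2)·(1) + (-4)·(0) + (-1)·(2) + (3)·(-3)) / 3 = -9/3 = -3
  s[U,W] = ((2)·(2) + (-4)·(-1) + (-1)·(-2) + (3)·(1)) / 3 = 13/3 = 4.3333
  s[V,V] = ((1)·(1) + (0)·(0) + (2)·(2) + (-3)·(-3)) / 3 = 14/3 = 4.6667
  s[V,W] = ((1)·(2) + (0)·(-1) + (2)·(-2) + (-3)·(1)) / 3 = -5/3 = -1.6667
  s[W,W] = ((2)·(2) + (-1)·(-1) + (-2)·(-2) + (1)·(1)) / 3 = 10/3 = 3.3333
  Sample standard deviations s_i = √(s[i,i]):
  s(U) = √(10) = 3.1623
  s(V) = √(4.6667) = 2.1602
  s(W) = √(3.3333) = 1.8257

Step 3 — r_{ij} = s_{ij} / (s_i · s_j):
  r[U,U] = 1 (diagonal).
  r[U,V] = -3 / (3.1623 · 2.1602) = -3 / 6.8313 = -0.4392
  r[U,W] = 4.3333 / (3.1623 · 1.8257) = 4.3333 / 5.7735 = 0.7506
  r[V,V] = 1 (diagonal).
  r[V,W] = -1.6667 / (2.1602 · 1.8257) = -1.6667 / 3.9441 = -0.4226
  r[W,W] = 1 (diagonal).

R is symmetric with unit diagonal. Assembling:

R = [[1, -0.4392, 0.7506],
 [-0.4392, 1, -0.4226],
 [0.7506, -0.4226, 1]]


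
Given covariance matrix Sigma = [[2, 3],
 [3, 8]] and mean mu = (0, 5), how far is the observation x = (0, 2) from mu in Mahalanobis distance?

Step 1 — centre the observation: (x - mu) = (0, -3).

Step 2 — invert Sigma. det(Sigma) = 2·8 - (3)² = 7.
  Sigma^{-1} = (1/det) · [[d, -b], [-b, a]] = [[1.1429, -0.4286],
 [-0.4286, 0.2857]].

Step 3 — form the quadratic (x - mu)^T · Sigma^{-1} · (x - mu):
  Sigma^{-1} · (x - mu) = (1.2857, -0.8571).
  (x - mu)^T · [Sigma^{-1} · (x - mu)] = (0)·(1.2857) + (-3)·(-0.8571) = 2.5714.

Step 4 — take square root: d = √(2.5714) ≈ 1.6036.

d(x, mu) = √(2.5714) ≈ 1.6036


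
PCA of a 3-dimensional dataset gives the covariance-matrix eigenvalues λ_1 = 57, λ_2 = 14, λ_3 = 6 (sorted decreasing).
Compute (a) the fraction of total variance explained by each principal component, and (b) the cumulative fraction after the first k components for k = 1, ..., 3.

Step 1 — total variance = trace(Sigma) = Σ λ_i = 57 + 14 + 6 = 77.

Step 2 — fraction explained by component i = λ_i / Σ λ:
  PC1: 57/77 = 0.7403
  PC2: 14/77 = 0.1818
  PC3: 6/77 = 0.0779

Step 3 — cumulative fraction after k components = (λ_1 + ... + λ_k) / Σ λ:
  k = 1: 57/77 = 0.7403
  k = 2: (57 + 14)/77 = 71/77 = 0.9221
  k = 3: (57 + 14 + 6)/77 = 77/77 = 1

Summary (fraction, with percent):

explained: PC1 0.7403 (74.03%), PC2 0.1818 (18.18%), PC3 0.0779 (7.79%);  cumulative: 0.7403, 0.9221, 1


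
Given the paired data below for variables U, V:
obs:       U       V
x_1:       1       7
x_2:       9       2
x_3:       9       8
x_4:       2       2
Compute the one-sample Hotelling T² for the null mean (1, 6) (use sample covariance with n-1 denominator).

Step 1 — sample mean vector:
  mean(U) = (1 + 9 + 9 + 2) / 4 = 21/4 = 5.25
  mean(V) = (7 + 2 + 8 + 2) / 4 = 19/4 = 4.75
  x̄ = (5.25, 4.75),  deviation x̄ - mu_0 = (5.25, 4.75) - (1, 6) = (4.25, -1.25).

Step 2 — sample covariance matrix, S[i,j] = (1/(n-1)) · Σ_k (x_{k,i} - mean_i) · (x_{k,j} - mean_j), divisor n-1 = 3:
  S[U,U] = ((-4.25)·(-4.25) + (3.75)·(3.75) + (3.75)·(3.75) + (-3.25)·(-3.25)) / 3 = 56.75/3 = 18.9167
  S[U,V] = ((-4.25)·(2.25) + (3.75)·(-2.75) + (3.75)·(3.25) + (-3.25)·(-2.75)) / 3 = 1.25/3 = 0.4167
  S[V,V] = ((2.25)·(2.25) + (-2.75)·(-2.75) + (3.25)·(3.25) + (-2.75)·(-2.75)) / 3 = 30.75/3 = 10.25
  S = [[18.9167, 0.4167],
 [0.4167, 10.25]].

Step 3 — invert S. det(S) = 18.9167·10.25 - (0.4167)² = 193.7222.
  S^{-1} = (1/det) · [[d, -b], [-b, a]] = [[0.0529, -0.0022],
 [-0.0022, 0.0976]].

Step 4 — quadratic form (x̄ - mu_0)^T · S^{-1} · (x̄ - mu_0):
  S^{-1} · (x̄ - mu_0) = (0.2276, -0.1312),
  (x̄ - mu_0)^T · [...] = (4.25)·(0.2276) + (-1.25)·(-0.1312) = 1.1311.

Step 5 — scale by n: T² = 4 · 1.1311 = 4.5245.

T² ≈ 4.5245


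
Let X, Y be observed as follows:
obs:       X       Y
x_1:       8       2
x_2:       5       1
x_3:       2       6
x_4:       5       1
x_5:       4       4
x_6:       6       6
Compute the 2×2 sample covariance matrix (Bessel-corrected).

Step 1 — column means:
  mean(X) = (8 + 5 + 2 + 5 + 4 + 6) / 6 = 30/6 = 5
  mean(Y) = (2 + 1 + 6 + 1 + 4 + 6) / 6 = 20/6 = 3.3333

Step 2 — sample covariance S[i,j] = (1/(n-1)) · Σ_k (x_{k,i} - mean_i) · (x_{k,j} - mean_j), with n-1 = 5.
  S[X,X] = ((3)·(3) + (0)·(0) + (-3)·(-3) + (0)·(0) + (-1)·(-1) + (1)·(1)) / 5 = 20/5 = 4
  S[X,Y] = ((3)·(-1.3333) + (0)·(-2.3333) + (-3)·(2.6667) + (0)·(-2.3333) + (-1)·(0.6667) + (1)·(2.6667)) / 5 = -10/5 = -2
  S[Y,Y] = ((-1.3333)·(-1.3333) + (-2.3333)·(-2.3333) + (2.6667)·(2.6667) + (-2.3333)·(-2.3333) + (0.6667)·(0.6667) + (2.6667)·(2.6667)) / 5 = 27.3333/5 = 5.4667

S is symmetric (S[j,i] = S[i,j]). Assembling:

S = [[4, -2],
 [-2, 5.4667]]


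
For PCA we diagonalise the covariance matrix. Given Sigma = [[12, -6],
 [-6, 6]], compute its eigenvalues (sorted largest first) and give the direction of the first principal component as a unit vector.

Step 1 — characteristic polynomial of 2×2 Sigma:
  det(Sigma - λI) = λ² - trace · λ + det = 0.
  trace = 12 + 6 = 18, det = 12·6 - (-6)² = 36.
Step 2 — discriminant:
  Δ = trace² - 4·det = 324 - 144 = 180.
Step 3 — eigenvalues:
  λ = (trace ± √Δ)/2 = (18 ± 13.4164)/2,
  λ_1 = 15.7082,  λ_2 = 2.2918.

Step 4 — unit eigenvector for λ_1: solve (Sigma - λ_1 I)v = 0. First row:
  (12 - 15.7082)·v_x + (-6)·v_y = 0, i.e. (-3.7082)·v_x + (-6)·v_y = 0,
  so v ∝ (b, λ_1 - a) = (-6, 3.7082); multiply by -1 so the first entry is positive: u = (6, -3.7082).
  ||u|| = √((6)² + (-3.7082)²) = √(49.7508) ≈ 7.0534,
  v_1 = u/||u|| ≈ (0.8507, -0.5257) (||v_1|| = 1).

λ_1 = 15.7082,  λ_2 = 2.2918;  v_1 ≈ (0.8507, -0.5257)


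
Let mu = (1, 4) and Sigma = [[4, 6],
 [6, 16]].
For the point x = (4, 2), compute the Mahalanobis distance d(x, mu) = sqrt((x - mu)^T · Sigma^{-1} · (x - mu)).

Step 1 — centre the observation: (x - mu) = (3, -2).

Step 2 — invert Sigma. det(Sigma) = 4·16 - (6)² = 28.
  Sigma^{-1} = (1/det) · [[d, -b], [-b, a]] = [[0.5714, -0.2143],
 [-0.2143, 0.1429]].

Step 3 — form the quadratic (x - mu)^T · Sigma^{-1} · (x - mu):
  Sigma^{-1} · (x - mu) = (2.1429, -0.9286).
  (x - mu)^T · [Sigma^{-1} · (x - mu)] = (3)·(2.1429) + (-2)·(-0.9286) = 8.2857.

Step 4 — take square root: d = √(8.2857) ≈ 2.8785.

d(x, mu) = √(8.2857) ≈ 2.8785


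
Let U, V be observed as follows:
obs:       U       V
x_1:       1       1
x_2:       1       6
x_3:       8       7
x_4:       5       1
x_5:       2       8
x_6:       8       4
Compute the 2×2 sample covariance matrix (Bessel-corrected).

Step 1 — column means:
  mean(U) = (1 + 1 + 8 + 5 + 2 + 8) / 6 = 25/6 = 4.1667
  mean(V) = (1 + 6 + 7 + 1 + 8 + 4) / 6 = 27/6 = 4.5

Step 2 — sample covariance S[i,j] = (1/(n-1)) · Σ_k (x_{k,i} - mean_i) · (x_{k,j} - mean_j), with n-1 = 5.
  S[U,U] = ((-3.1667)·(-3.1667) + (-3.1667)·(-3.1667) + (3.8333)·(3.8333) + (0.8333)·(0.8333) + (-2.1667)·(-2.1667) + (3.8333)·(3.8333)) / 5 = 54.8333/5 = 10.9667
  S[U,V] = ((-3.1667)·(-3.5) + (-3.1667)·(1.5) + (3.8333)·(2.5) + (0.8333)·(-3.5) + (-2.1667)·(3.5) + (3.8333)·(-0.5)) / 5 = 3.5/5 = 0.7
  S[V,V] = ((-3.5)·(-3.5) + (1.5)·(1.5) + (2.5)·(2.5) + (-3.5)·(-3.5) + (3.5)·(3.5) + (-0.5)·(-0.5)) / 5 = 45.5/5 = 9.1

S is symmetric (S[j,i] = S[i,j]). Assembling:

S = [[10.9667, 0.7],
 [0.7, 9.1]]


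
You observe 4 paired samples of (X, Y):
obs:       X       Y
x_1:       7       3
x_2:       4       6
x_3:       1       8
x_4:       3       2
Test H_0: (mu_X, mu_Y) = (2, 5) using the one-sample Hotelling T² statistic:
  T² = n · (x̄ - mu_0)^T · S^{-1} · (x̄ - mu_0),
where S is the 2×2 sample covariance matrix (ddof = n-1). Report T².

Step 1 — sample mean vector:
  mean(X) = (7 + 4 + 1 + 3) / 4 = 15/4 = 3.75
  mean(Y) = (3 + 6 + 8 + 2) / 4 = 19/4 = 4.75
  x̄ = (3.75, 4.75),  deviation x̄ - mu_0 = (3.75, 4.75) - (2, 5) = (1.75, -0.25).

Step 2 — sample covariance matrix, S[i,j] = (1/(n-1)) · Σ_k (x_{k,i} - mean_i) · (x_{k,j} - mean_j), divisor n-1 = 3:
  S[X,X] = ((3.25)·(3.25) + (0.25)·(0.25) + (-2.75)·(-2.75) + (-0.75)·(-0.75)) / 3 = 18.75/3 = 6.25
  S[X,Y] = ((3.25)·(-1.75) + (0.25)·(1.25) + (-2.75)·(3.25) + (-0.75)·(-2.75)) / 3 = -12.25/3 = -4.0833
  S[Y,Y] = ((-1.75)·(-1.75) + (1.25)·(1.25) + (3.25)·(3.25) + (-2.75)·(-2.75)) / 3 = 22.75/3 = 7.5833
  S = [[6.25, -4.0833],
 [-4.0833, 7.5833]].

Step 3 — invert S. det(S) = 6.25·7.5833 - (-4.0833)² = 30.7222.
  S^{-1} = (1/det) · [[d, -b], [-b, a]] = [[0.2468, 0.1329],
 [0.1329, 0.2034]].

Step 4 — quadratic form (x̄ - mu_0)^T · S^{-1} · (x̄ - mu_0):
  S^{-1} · (x̄ - mu_0) = (0.3987, 0.1817),
  (x̄ - mu_0)^T · [...] = (1.75)·(0.3987) + (-0.25)·(0.1817) = 0.6524.

Step 5 — scale by n: T² = 4 · 0.6524 = 2.6094.

T² ≈ 2.6094
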